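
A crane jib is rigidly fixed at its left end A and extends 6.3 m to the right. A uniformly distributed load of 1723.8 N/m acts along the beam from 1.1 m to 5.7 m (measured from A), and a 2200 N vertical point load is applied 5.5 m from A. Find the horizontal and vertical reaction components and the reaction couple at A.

Resultant of the distributed load: 1723.8 × 4.6 = 7929.48 N at 3.4 m from A.
ΣF_x = 0: A_x = 0.
ΣF_y = 0: A_y − 1723.8·4.6 − 2200 = 0 → A_y = 10130 N.
ΣM about A: M_A − (1723.8·4.6)·3.4 − 2200·5.5 = 0 → M_A = 39060 N·m.

A_x = 0, A_y = 10130 N, M_A = 39060 N·m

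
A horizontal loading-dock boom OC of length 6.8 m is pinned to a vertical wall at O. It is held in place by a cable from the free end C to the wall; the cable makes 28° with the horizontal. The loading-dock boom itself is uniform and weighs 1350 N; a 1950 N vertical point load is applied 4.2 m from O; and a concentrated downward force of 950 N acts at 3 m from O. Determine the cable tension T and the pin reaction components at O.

ΣM about O: T·sin28°·6.8 − 1350·3.4 − 1950·4.2 − 950·3 = 0 → T = 15630/(6.8·0.469472) = 4895.99 ≈ 4896 N.
ΣF_x = 0: O_x − T·cos28° = 0 → O_x = 4895.99 × 0.882948 = 4323 N.
ΣF_y = 0: O_y + T·sin28° − 1350 − 1950 − 950 = 0 → O_y = 4250 − 4895.99 × 0.469472 = 1951 N.

T = 4896 N, O_x = 4323 N, O_y = 1951 N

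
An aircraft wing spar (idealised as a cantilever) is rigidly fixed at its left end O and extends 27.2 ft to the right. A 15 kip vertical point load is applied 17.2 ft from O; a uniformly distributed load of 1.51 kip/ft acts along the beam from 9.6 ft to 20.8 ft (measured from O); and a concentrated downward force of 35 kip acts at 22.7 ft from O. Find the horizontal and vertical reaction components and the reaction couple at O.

Resultant of the distributed load: 1.51 × 11.2 = 16.912 kip at 15.2 ft from O.
ΣF_x = 0: O_x = 0.
ΣF_y = 0: O_y − 15 − 1.51·11.2 − 35 = 0 → O_y = 66.91 kip.
ΣM about O: M_O − 15·17.2 − (1.51·11.2)·15.2 − 35·22.7 = 0 → M_O = 1310 kip·ft.

O_x = 0, O_y = 66.91 kip, M_O = 1310 kip·ft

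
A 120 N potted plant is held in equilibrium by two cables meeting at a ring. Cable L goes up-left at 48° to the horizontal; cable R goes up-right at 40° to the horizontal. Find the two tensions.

ΣF_x = 0: −T_L·cos48° + T_R·cos40° = 0 → T_R = 0.873488·T_L.
ΣF_y = 0: T_L·sin48° + T_R·sin40° = 120.
Substitute: T_L·(0.743145 + 0.873488·0.642788) = 120 → T_L = 91.9813 ≈ 91.98 N.
Then T_R = 0.873488 × 91.9813 = 80.34 N.

T_L = 91.98 N, T_R = 80.34 N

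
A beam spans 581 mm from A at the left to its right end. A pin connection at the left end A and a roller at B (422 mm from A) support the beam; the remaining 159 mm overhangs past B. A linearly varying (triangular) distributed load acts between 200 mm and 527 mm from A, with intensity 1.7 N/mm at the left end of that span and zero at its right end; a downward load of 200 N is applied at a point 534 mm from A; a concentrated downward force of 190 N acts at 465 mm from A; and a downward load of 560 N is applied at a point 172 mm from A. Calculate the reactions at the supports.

Resultant of the triangular load: ½ × 1.7 × 327 = 277.95 N, acting at 309 mm from A (one-third of the span from the peak).
Taking moments about A: B_y·422 − (½·1.7·327)·309 − 200·534 − 190·465 − 560·172 = 0 → B_y = 377356.55/422 = 894.21 ≈ 894.2 N.
ΣF_y = 0: A_y + 894.21 − ½·1.7·327 − 200 − 190 − 560 = 0 → A_y = 333.7 N.
ΣF_x = 0: no horizontal applied forces, so A_x = 0.

A_x = 0, A_y = 333.7 N, B_y = 894.2 N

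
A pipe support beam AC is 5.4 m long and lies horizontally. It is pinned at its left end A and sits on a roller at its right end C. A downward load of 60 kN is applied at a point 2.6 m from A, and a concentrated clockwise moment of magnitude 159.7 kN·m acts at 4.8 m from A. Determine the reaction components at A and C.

Taking moments about A: C_y·5.4 − 60·2.6 − 159.7 = 0 → C_y = 315.7/5.4 = 58.463 ≈ 58.46 kN.
ΣF_y = 0: A_y + 58.463 − 60 = 0 → A_y = 1.537 kN.
ΣF_x = 0: no horizontal applied forces, so A_x = 0.

A_x = 0, A_y = 1.537 kN, C_y = 58.46 kN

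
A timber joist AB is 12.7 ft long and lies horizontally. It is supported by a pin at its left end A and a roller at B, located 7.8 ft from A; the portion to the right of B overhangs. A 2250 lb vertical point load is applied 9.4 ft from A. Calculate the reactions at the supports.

Moments about A: B_y·7.8 − 2250·9.4 = 0 → B_y = 21150/7.8 = 2711.54 ≈ 2712 lb.
ΣF_y = 0: A_y + 2711.54 − 2250 = 0 → A_y = -461.5 lb.
ΣF_x = 0: no horizontal applied forces, so A_x = 0.

A_x = 0, A_y = -461.5 lb, B_y = 2712 lb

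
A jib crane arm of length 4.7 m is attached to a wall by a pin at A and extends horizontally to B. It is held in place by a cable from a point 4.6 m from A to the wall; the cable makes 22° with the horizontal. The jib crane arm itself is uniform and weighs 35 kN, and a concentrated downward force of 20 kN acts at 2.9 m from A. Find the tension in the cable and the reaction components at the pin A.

ΣM about A: T·sin22°·4.6 − 35·2.35 − 20·2.9 = 0 → T = 140.25/(4.6·0.374607) = 81.3896 ≈ 81.39 kN.
ΣF_x = 0: A_x − T·cos22° = 0 → A_x = 81.3896 × 0.927184 = 75.46 kN.
ΣF_y = 0: A_y + T·sin22° − 35 − 20 = 0 → A_y = 55 − 81.3896 × 0.374607 = 24.51 kN.

T = 81.39 kN, A_x = 75.46 kN, A_y = 24.51 kN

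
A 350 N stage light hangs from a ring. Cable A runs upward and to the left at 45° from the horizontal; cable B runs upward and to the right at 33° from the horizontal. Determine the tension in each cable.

ΣF_x = 0: −T_A·cos45° + T_B·cos33° = 0 → T_B = 0.843128·T_A.
ΣF_y = 0: T_A·sin45° + T_B·sin33° = 350.
Substitute: T_A·(0.707107 + 0.843128·0.544639) = 350 → T_A = 300.092 ≈ 300.1 N.
Then T_B = 0.843128 × 300.092 = 253.0 N.

T_A = 300.1 N, T_B = 253.0 N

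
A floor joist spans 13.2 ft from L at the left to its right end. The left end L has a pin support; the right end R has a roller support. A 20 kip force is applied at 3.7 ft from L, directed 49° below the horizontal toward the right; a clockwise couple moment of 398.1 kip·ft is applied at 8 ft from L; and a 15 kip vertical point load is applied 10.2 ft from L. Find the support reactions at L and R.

L_x = -13.12 kip, L_y = -15.89 kip, R_y = 45.98 kip

Taking moments about L: R_y·13.2 − 20·sin49°·3.7 − 398.1 − 15·10.2 = 0 → R_y = 606.949/13.2 = 45.981 ≈ 45.98 kip.
ΣF_y = 0: L_y + 45.981 − 20·sin49° − 15 = 0 → L_y = -15.89 kip.
ΣF_x = 0: L_x + 20·cos49° = 0 → L_x = -13.12 kip.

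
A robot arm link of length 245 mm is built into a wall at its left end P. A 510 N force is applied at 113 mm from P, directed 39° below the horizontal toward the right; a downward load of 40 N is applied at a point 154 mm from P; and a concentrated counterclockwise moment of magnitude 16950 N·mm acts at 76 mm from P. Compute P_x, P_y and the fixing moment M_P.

P_x = -396.3 N, P_y = 361.0 N, M_P = 25480 N·mm

ΣF_x = 0: P_x + 510·cos39° = 0 → P_x = -396.3 N.
ΣF_y = 0: P_y − 510·sin39° − 40 = 0 → P_y = 361.0 N.
ΣM about P: M_P − 510·sin39°·113 − 40·154 + 16950 = 0 → M_P = 25480 N·mm.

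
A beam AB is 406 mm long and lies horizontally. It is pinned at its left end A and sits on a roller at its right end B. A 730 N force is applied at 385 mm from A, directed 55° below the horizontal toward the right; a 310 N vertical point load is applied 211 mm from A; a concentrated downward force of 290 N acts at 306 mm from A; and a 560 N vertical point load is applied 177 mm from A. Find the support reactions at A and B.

Moments about A: B_y·406 − 730·sin55°·385 − 310·211 − 290·306 − 560·177 = 0 → B_y = 483493/406 = 1190.87 ≈ 1191 N.
ΣF_y = 0: A_y + 1190.87 − 730·sin55° − 310 − 290 − 560 = 0 → A_y = 567.1 N.
ΣF_x = 0: A_x + 730·cos55° = 0 → A_x = -418.7 N.

A_x = -418.7 N, A_y = 567.1 N, B_y = 1191 N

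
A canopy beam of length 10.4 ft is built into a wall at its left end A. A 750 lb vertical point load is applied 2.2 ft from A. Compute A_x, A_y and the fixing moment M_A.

ΣF_x = 0: A_x = 0.
ΣF_y = 0: A_y − 750 = 0 → A_y = 750.0 lb.
ΣM about A: M_A − 750·2.2 = 0 → M_A = 1650 lb·ft.

A_x = 0, A_y = 750.0 lb, M_A = 1650 lb·ft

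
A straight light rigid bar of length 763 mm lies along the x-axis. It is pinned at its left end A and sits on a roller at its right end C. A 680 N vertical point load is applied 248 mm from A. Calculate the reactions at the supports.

Moments about A: C_y·763 − 680·248 = 0 → C_y = 168640/763 = 221.022 ≈ 221.0 N.
ΣF_y = 0: A_y + 221.022 − 680 = 0 → A_y = 459.0 N.
ΣF_x = 0: no horizontal applied forces, so A_x = 0.

A_x = 0, A_y = 459.0 N, C_y = 221.0 N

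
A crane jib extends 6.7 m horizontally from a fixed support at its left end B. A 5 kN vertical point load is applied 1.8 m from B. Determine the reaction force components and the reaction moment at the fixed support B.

B_x = 0, B_y = 5.000 kN, M_B = 9.000 kN·m

ΣF_x = 0: B_x = 0.
ΣF_y = 0: B_y − 5 = 0 → B_y = 5.000 kN.
ΣM about B: M_B − 5·1.8 = 0 → M_B = 9.000 kN·m.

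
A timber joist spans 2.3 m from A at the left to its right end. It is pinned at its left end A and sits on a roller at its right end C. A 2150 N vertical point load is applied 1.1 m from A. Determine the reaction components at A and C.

Taking moments about A: C_y·2.3 − 2150·1.1 = 0 → C_y = 2365/2.3 = 1028.26 ≈ 1028 N.
ΣF_y = 0: A_y + 1028.26 − 2150 = 0 → A_y = 1122 N.
ΣF_x = 0: no horizontal applied forces, so A_x = 0.

A_x = 0, A_y = 1122 N, C_y = 1028 N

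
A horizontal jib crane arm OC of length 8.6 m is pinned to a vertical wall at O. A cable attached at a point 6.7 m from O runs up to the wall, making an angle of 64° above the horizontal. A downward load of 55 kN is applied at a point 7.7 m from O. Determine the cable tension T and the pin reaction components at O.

T = 70.33 kN, O_x = 30.83 kN, O_y = -8.209 kN

ΣM about O: T·sin64°·6.7 − 55·7.7 = 0 → T = 423.5/(6.7·0.898794) = 70.3264 ≈ 70.33 kN.
ΣF_x = 0: O_x − T·cos64° = 0 → O_x = 70.3264 × 0.438371 = 30.83 kN.
ΣF_y = 0: O_y + T·sin64° − 55 = 0 → O_y = 55 − 70.3264 × 0.898794 = -8.209 kN.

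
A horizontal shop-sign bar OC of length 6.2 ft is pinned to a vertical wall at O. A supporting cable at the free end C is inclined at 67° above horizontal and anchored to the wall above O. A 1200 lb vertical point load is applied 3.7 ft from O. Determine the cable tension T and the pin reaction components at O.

T = 778.0 lb, O_x = 304.0 lb, O_y = 483.9 lb

ΣM about O: T·sin67°·6.2 − 1200·3.7 = 0 → T = 4440/(6.2·0.920505) = 777.974 ≈ 778.0 lb.
ΣF_x = 0: O_x − T·cos67° = 0 → O_x = 777.974 × 0.390731 = 304.0 lb.
ΣF_y = 0: O_y + T·sin67° − 1200 = 0 → O_y = 1200 − 777.974 × 0.920505 = 483.9 lb.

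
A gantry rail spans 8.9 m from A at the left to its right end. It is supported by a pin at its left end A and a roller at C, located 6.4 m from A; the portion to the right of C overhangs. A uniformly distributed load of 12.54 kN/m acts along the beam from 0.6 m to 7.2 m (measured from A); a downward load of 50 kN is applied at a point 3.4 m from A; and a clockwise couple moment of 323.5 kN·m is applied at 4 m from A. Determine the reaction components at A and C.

A_x = 0, A_y = 5.220 kN, C_y = 127.5 kN

Resultant of the distributed load: 12.54 × 6.6 = 82.764 kN at 3.9 m from A.
ΣM about A: C_y·6.4 − (12.54·6.6)·3.9 − 50·3.4 − 323.5 = 0 → C_y = 816.2796/6.4 = 127.544 ≈ 127.5 kN.
ΣF_y = 0: A_y + 127.544 − 12.54·6.6 − 50 = 0 → A_y = 5.220 kN.
ΣF_x = 0: no horizontal applied forces, so A_x = 0.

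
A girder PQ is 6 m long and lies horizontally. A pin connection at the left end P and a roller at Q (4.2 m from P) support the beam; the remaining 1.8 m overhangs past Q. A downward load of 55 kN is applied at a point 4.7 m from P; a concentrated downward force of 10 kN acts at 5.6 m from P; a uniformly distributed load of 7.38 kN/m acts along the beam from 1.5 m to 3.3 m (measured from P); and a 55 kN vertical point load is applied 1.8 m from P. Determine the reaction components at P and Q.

P_x = 0, P_y = 27.24 kN, Q_y = 106.0 kN

Resultant of the distributed load: 7.38 × 1.8 = 13.284 kN at 2.4 m from P.
ΣM about P: Q_y·4.2 − 55·4.7 − 10·5.6 − (7.38·1.8)·2.4 − 55·1.8 = 0 → Q_y = 445.3816/4.2 = 106.043 ≈ 106.0 kN.
ΣF_y = 0: P_y + 106.043 − 55 − 10 − 7.38·1.8 − 55 = 0 → P_y = 27.24 kN.
ΣF_x = 0: no horizontal applied forces, so P_x = 0.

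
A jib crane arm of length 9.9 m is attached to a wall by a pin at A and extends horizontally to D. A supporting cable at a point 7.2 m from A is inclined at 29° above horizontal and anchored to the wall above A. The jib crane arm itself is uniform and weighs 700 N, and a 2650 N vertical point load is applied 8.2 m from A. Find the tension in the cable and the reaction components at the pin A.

T = 7218 N, A_x = 6313 N, A_y = -149.3 N

ΣM about A: T·sin29°·7.2 − 700·4.95 − 2650·8.2 = 0 → T = 25195/(7.2·0.48481) = 7217.89 ≈ 7218 N.
ΣF_x = 0: A_x − T·cos29° = 0 → A_x = 7217.89 × 0.87462 = 6313 N.
ΣF_y = 0: A_y + T·sin29° − 700 − 2650 = 0 → A_y = 3350 − 7217.89 × 0.48481 = -149.3 N.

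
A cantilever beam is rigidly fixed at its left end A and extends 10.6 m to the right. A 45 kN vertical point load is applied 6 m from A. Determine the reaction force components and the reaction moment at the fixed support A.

ΣF_x = 0: A_x = 0.
ΣF_y = 0: A_y − 45 = 0 → A_y = 45.00 kN.
ΣM about A: M_A − 45·6 = 0 → M_A = 270.0 kN·m.

A_x = 0, A_y = 45.00 kN, M_A = 270.0 kN·m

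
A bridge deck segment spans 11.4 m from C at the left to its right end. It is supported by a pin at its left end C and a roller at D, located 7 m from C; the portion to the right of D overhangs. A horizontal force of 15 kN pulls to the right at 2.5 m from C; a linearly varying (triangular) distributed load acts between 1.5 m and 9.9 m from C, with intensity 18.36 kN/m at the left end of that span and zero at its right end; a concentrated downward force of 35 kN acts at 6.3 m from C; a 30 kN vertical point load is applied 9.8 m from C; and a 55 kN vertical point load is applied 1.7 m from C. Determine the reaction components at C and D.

Resultant of the triangular load: ½ × 18.36 × 8.4 = 77.112 kN, acting at 4.3 m from C (one-third of the span from the peak).
Taking moments about C: D_y·7 − (½·18.36·8.4)·4.3 − 35·6.3 − 30·9.8 − 55·1.7 = 0 → D_y = 939.5816/7 = 134.226 ≈ 134.2 kN.
ΣF_y = 0: C_y + 134.226 − ½·18.36·8.4 − 35 − 30 − 55 = 0 → C_y = 62.89 kN.
ΣF_x = 0: C_x + 15 = 0 → C_x = -15.00 kN.

C_x = -15.00 kN, C_y = 62.89 kN, D_y = 134.2 kN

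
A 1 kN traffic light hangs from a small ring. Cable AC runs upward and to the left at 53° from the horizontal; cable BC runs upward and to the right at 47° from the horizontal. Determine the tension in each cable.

T_AC = 0.6925 kN, T_BC = 0.6111 kN

ΣF_x = 0: −T_AC·cos53° + T_BC·cos47° = 0 → T_BC = 0.882429·T_AC.
ΣF_y = 0: T_AC·sin53° + T_BC·sin47° = 1.
Substitute: T_AC·(0.798636 + 0.882429·0.731354) = 1 → T_AC = 0.692519 ≈ 0.6925 kN.
Then T_BC = 0.882429 × 0.692519 = 0.6111 kN.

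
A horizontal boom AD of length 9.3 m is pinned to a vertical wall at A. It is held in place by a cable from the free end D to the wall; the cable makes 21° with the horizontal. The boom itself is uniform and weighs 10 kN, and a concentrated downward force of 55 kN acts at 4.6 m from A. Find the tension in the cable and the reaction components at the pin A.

ΣM about A: T·sin21°·9.3 − 10·4.65 − 55·4.6 = 0 → T = 299.5/(9.3·0.358368) = 89.8638 ≈ 89.86 kN.
ΣF_x = 0: A_x − T·cos21° = 0 → A_x = 89.8638 × 0.93358 = 83.90 kN.
ΣF_y = 0: A_y + T·sin21° − 10 − 55 = 0 → A_y = 65 − 89.8638 × 0.358368 = 32.80 kN.

T = 89.86 kN, A_x = 83.90 kN, A_y = 32.80 kN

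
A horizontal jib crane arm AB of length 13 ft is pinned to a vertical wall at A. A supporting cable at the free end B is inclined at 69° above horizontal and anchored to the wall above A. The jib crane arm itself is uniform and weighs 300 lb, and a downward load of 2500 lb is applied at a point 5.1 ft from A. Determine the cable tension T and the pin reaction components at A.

T = 1211 lb, A_x = 434.1 lb, A_y = 1669 lb

ΣM about A: T·sin69°·13 − 300·6.5 − 2500·5.1 = 0 → T = 14700/(13·0.93358) = 1211.22 ≈ 1211 lb.
ΣF_x = 0: A_x − T·cos69° = 0 → A_x = 1211.22 × 0.358368 = 434.1 lb.
ΣF_y = 0: A_y + T·sin69° − 300 − 2500 = 0 → A_y = 2800 − 1211.22 × 0.93358 = 1669 lb.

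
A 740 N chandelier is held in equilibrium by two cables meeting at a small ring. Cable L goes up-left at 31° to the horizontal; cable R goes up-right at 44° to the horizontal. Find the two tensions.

ΣF_x = 0: −T_L·cos31° + T_R·cos44° = 0 → T_R = 1.1916·T_L.
ΣF_y = 0: T_L·sin31° + T_R·sin44° = 740.
Substitute: T_L·(0.515038 + 1.1916·0.694658) = 740 → T_L = 551.09 ≈ 551.1 N.
Then T_R = 1.1916 × 551.09 = 656.7 N.

T_L = 551.1 N, T_R = 656.7 N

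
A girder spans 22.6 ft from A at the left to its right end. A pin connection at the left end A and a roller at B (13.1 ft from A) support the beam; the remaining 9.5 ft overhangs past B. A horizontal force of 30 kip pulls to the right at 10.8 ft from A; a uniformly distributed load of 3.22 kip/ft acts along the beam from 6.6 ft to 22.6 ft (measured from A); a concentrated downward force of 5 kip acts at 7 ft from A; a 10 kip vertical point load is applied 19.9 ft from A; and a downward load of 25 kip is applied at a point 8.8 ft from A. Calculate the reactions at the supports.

A_x = -30.00 kip, A_y = -0.5557 kip, B_y = 92.08 kip

Resultant of the distributed load: 3.22 × 16 = 51.52 kip at 14.6 ft from A.
Moments about A: B_y·13.1 − (3.22·16)·14.6 − 5·7 − 10·19.9 − 25·8.8 = 0 → B_y = 1206.192/13.1 = 92.0757 ≈ 92.08 kip.
ΣF_y = 0: A_y + 92.0757 − 3.22·16 − 5 − 10 − 25 = 0 → A_y = -0.5557 kip.
ΣF_x = 0: A_x + 30 = 0 → A_x = -30.00 kip.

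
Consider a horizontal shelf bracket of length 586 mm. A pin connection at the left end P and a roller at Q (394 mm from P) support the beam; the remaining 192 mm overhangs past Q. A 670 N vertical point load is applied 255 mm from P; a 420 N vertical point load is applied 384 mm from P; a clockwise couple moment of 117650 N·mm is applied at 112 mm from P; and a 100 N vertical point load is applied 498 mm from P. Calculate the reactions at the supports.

P_x = 0, P_y = -77.97 N, Q_y = 1268 N

ΣM about P: Q_y·394 − 670·255 − 420·384 − 117650 − 100·498 = 0 → Q_y = 499580/394 = 1267.97 ≈ 1268 N.
ΣF_y = 0: P_y + 1267.97 − 670 − 420 − 100 = 0 → P_y = -77.97 N.
ΣF_x = 0: no horizontal applied forces, so P_x = 0.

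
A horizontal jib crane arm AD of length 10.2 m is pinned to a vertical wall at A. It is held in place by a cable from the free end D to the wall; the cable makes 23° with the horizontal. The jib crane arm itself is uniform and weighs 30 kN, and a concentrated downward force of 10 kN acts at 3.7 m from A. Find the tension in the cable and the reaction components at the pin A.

ΣM about A: T·sin23°·10.2 − 30·5.1 − 10·3.7 = 0 → T = 190/(10.2·0.390731) = 47.6733 ≈ 47.67 kN.
ΣF_x = 0: A_x − T·cos23° = 0 → A_x = 47.6733 × 0.920505 = 43.88 kN.
ΣF_y = 0: A_y + T·sin23° − 30 − 10 = 0 → A_y = 40 − 47.6733 × 0.390731 = 21.37 kN.

T = 47.67 kN, A_x = 43.88 kN, A_y = 21.37 kN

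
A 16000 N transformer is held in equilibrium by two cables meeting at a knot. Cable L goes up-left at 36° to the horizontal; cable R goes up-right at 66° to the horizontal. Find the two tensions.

T_L = 6653 N, T_R = 13230 N

ΣF_x = 0: −T_L·cos36° + T_R·cos66° = 0 → T_R = 1.98904·T_L.
ΣF_y = 0: T_L·sin36° + T_R·sin66° = 16000.
Substitute: T_L·(0.587785 + 1.98904·0.913545) = 16000 → T_L = 6653.19 ≈ 6653 N.
Then T_R = 1.98904 × 6653.19 = 13230 N.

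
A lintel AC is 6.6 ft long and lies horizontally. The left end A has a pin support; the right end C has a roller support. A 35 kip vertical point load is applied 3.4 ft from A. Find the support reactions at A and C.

Moments about A: C_y·6.6 − 35·3.4 = 0 → C_y = 119/6.6 = 18.0303 ≈ 18.03 kip.
ΣF_y = 0: A_y + 18.0303 − 35 = 0 → A_y = 16.97 kip.
ΣF_x = 0: no horizontal applied forces, so A_x = 0.

A_x = 0, A_y = 16.97 kip, C_y = 18.03 kip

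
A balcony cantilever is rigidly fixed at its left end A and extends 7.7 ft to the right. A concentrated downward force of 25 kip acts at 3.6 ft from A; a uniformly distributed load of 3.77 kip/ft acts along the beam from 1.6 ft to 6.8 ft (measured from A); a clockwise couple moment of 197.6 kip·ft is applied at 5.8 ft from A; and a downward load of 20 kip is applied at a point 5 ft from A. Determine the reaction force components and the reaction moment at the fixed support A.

Resultant of the distributed load: 3.77 × 5.2 = 19.604 kip at 4.2 ft from A.
ΣF_x = 0: A_x = 0.
ΣF_y = 0: A_y − 25 − 3.77·5.2 − 20 = 0 → A_y = 64.60 kip.
ΣM about A: M_A − 25·3.6 − (3.77·5.2)·4.2 − 197.6 − 20·5 = 0 → M_A = 469.9 kip·ft.

A_x = 0, A_y = 64.60 kip, M_A = 469.9 kip·ft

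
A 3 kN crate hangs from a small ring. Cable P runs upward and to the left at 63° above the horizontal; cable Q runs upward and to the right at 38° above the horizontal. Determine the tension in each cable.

ΣF_x = 0: −T_P·cos63° + T_Q·cos38° = 0 → T_Q = 0.576122·T_P.
ΣF_y = 0: T_P·sin63° + T_Q·sin38° = 3.
Substitute: T_P·(0.891007 + 0.576122·0.615661) = 3 → T_P = 2.40828 ≈ 2.408 kN.
Then T_Q = 0.576122 × 2.40828 = 1.387 kN.

T_P = 2.408 kN, T_Q = 1.387 kN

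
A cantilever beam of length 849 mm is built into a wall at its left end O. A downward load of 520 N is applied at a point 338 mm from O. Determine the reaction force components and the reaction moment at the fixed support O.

ΣF_x = 0: O_x = 0.
ΣF_y = 0: O_y − 520 = 0 → O_y = 520.0 N.
ΣM about O: M_O − 520·338 = 0 → M_O = 175800 N·mm.

O_x = 0, O_y = 520.0 N, M_O = 175800 N·mm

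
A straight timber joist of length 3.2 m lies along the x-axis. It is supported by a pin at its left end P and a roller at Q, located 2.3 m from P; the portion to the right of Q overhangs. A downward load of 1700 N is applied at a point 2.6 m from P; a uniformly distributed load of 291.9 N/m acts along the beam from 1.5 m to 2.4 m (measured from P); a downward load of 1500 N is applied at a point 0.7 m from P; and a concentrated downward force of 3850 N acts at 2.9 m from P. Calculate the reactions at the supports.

P_x = 0, P_y = -142.6 N, Q_y = 7455 N

Resultant of the distributed load: 291.9 × 0.9 = 262.71 N at 1.95 m from P.
Taking moments about P: Q_y·2.3 − 1700·2.6 − (291.9·0.9)·1.95 − 1500·0.7 − 3850·2.9 = 0 → Q_y = 17147.2845/2.3 = 7455.34 ≈ 7455 N.
ΣF_y = 0: P_y + 7455.34 − 1700 − 291.9·0.9 − 1500 − 3850 = 0 → P_y = -142.6 N.
ΣF_x = 0: no horizontal applied forces, so P_x = 0.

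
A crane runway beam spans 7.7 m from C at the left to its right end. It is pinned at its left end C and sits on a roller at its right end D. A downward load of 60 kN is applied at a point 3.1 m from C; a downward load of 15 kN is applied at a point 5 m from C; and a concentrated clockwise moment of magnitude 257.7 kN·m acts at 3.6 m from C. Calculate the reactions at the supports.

C_x = 0, C_y = 7.636 kN, D_y = 67.36 kN

ΣM about C: D_y·7.7 − 60·3.1 − 15·5 − 257.7 = 0 → D_y = 518.7/7.7 = 67.3636 ≈ 67.36 kN.
ΣF_y = 0: C_y + 67.3636 − 60 − 15 = 0 → C_y = 7.636 kN.
ΣF_x = 0: no horizontal applied forces, so C_x = 0.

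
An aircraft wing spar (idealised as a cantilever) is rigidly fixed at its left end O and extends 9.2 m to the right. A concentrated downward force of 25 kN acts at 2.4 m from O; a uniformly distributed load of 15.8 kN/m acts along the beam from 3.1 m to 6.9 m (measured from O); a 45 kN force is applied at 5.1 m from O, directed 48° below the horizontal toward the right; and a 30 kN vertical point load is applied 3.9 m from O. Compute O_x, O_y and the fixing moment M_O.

Resultant of the distributed load: 15.8 × 3.8 = 60.04 kN at 5 m from O.
ΣF_x = 0: O_x + 45·cos48° = 0 → O_x = -30.11 kN.
ΣF_y = 0: O_y − 25 − 15.8·3.8 − 45·sin48° − 30 = 0 → O_y = 148.5 kN.
ΣM about O: M_O − 25·2.4 − (15.8·3.8)·5 − 45·sin48°·5.1 − 30·3.9 = 0 → M_O = 647.8 kN·m.

O_x = -30.11 kN, O_y = 148.5 kN, M_O = 647.8 kN·m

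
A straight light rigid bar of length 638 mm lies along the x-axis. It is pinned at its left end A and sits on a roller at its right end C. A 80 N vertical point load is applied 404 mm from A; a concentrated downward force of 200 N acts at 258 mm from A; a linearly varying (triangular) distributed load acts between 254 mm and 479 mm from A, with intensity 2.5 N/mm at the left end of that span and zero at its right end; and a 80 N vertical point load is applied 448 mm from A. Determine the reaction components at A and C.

A_x = 0, A_y = 308.5 N, C_y = 332.7 N

Resultant of the triangular load: ½ × 2.5 × 225 = 281.25 N, acting at 329 mm from A (one-third of the span from the peak).
Moments about A: C_y·638 − 80·404 − 200·258 − (½·2.5·225)·329 − 80·448 = 0 → C_y = 212291.25/638 = 332.745 ≈ 332.7 N.
ΣF_y = 0: A_y + 332.745 − 80 − 200 − ½·2.5·225 − 80 = 0 → A_y = 308.5 N.
ΣF_x = 0: no horizontal applied forces, so A_x = 0.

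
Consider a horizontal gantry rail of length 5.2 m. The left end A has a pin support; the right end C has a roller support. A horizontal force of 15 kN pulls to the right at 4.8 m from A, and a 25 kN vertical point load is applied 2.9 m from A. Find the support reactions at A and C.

A_x = -15.00 kN, A_y = 11.06 kN, C_y = 13.94 kN

Moments about A: C_y·5.2 − 25·2.9 = 0 → C_y = 72.5/5.2 = 13.9423 ≈ 13.94 kN.
ΣF_y = 0: A_y + 13.9423 − 25 = 0 → A_y = 11.06 kN.
ΣF_x = 0: A_x + 15 = 0 → A_x = -15.00 kN.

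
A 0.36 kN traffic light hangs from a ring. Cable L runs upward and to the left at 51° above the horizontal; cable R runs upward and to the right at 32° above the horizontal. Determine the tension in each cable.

ΣF_x = 0: −T_L·cos51° + T_R·cos32° = 0 → T_R = 0.742081·T_L.
ΣF_y = 0: T_L·sin51° + T_R·sin32° = 0.36.
Substitute: T_L·(0.777146 + 0.742081·0.529919) = 0.36 → T_L = 0.30759 ≈ 0.3076 kN.
Then T_R = 0.742081 × 0.30759 = 0.2283 kN.

T_L = 0.3076 kN, T_R = 0.2283 kN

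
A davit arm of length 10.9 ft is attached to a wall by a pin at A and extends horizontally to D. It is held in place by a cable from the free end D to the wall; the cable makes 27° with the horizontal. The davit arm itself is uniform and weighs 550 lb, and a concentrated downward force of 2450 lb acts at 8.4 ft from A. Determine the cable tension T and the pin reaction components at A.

ΣM about A: T·sin27°·10.9 − 550·5.45 − 2450·8.4 = 0 → T = 23577.5/(10.9·0.45399) = 4764.58 ≈ 4765 lb.
ΣF_x = 0: A_x − T·cos27° = 0 → A_x = 4764.58 × 0.891007 = 4245 lb.
ΣF_y = 0: A_y + T·sin27° − 550 − 2450 = 0 → A_y = 3000 − 4764.58 × 0.45399 = 836.9 lb.

T = 4765 lb, A_x = 4245 lb, A_y = 836.9 lb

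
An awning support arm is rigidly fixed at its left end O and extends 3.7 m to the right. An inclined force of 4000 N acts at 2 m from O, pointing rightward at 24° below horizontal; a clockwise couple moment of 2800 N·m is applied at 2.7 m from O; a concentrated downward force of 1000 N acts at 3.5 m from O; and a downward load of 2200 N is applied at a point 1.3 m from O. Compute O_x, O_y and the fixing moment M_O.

O_x = -3654 N, O_y = 4827 N, M_O = 12410 N·m

ΣF_x = 0: O_x + 4000·cos24° = 0 → O_x = -3654 N.
ΣF_y = 0: O_y − 4000·sin24° − 1000 − 2200 = 0 → O_y = 4827 N.
ΣM about O: M_O − 4000·sin24°·2 − 2800 − 1000·3.5 − 2200·1.3 = 0 → M_O = 12410 N·m.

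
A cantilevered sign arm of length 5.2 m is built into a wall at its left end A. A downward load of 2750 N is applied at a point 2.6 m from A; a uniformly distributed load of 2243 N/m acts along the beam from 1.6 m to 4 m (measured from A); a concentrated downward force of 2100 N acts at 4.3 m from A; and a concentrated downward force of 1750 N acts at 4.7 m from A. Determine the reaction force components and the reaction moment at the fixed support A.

Resultant of the distributed load: 2243 × 2.4 = 5383.2 N at 2.8 m from A.
ΣF_x = 0: A_x = 0.
ΣF_y = 0: A_y − 2750 − 2243·2.4 − 2100 − 1750 = 0 → A_y = 11980 N.
ΣM about A: M_A − 2750·2.6 − (2243·2.4)·2.8 − 2100·4.3 − 1750·4.7 = 0 → M_A = 39480 N·m.

A_x = 0, A_y = 11980 N, M_A = 39480 N·m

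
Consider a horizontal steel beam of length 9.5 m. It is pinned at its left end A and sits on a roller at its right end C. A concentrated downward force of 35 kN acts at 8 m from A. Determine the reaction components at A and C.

A_x = 0, A_y = 5.526 kN, C_y = 29.47 kN

ΣM about A: C_y·9.5 − 35·8 = 0 → C_y = 280/9.5 = 29.4737 ≈ 29.47 kN.
ΣF_y = 0: A_y + 29.4737 − 35 = 0 → A_y = 5.526 kN.
ΣF_x = 0: no horizontal applied forces, so A_x = 0.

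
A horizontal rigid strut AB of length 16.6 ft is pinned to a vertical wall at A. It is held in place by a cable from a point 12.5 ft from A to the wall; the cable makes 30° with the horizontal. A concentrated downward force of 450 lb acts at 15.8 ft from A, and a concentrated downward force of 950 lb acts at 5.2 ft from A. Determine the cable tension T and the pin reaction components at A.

ΣM about A: T·sin30°·12.5 − 450·15.8 − 950·5.2 = 0 → T = 12050/(12.5·0.5) = 1928 lb.
ΣF_x = 0: A_x − T·cos30° = 0 → A_x = 1928 × 0.866025 = 1670 lb.
ΣF_y = 0: A_y + T·sin30° − 450 − 950 = 0 → A_y = 1400 − 1928 × 0.5 = 436.0 lb.

T = 1928 lb, A_x = 1670 lb, A_y = 436.0 lb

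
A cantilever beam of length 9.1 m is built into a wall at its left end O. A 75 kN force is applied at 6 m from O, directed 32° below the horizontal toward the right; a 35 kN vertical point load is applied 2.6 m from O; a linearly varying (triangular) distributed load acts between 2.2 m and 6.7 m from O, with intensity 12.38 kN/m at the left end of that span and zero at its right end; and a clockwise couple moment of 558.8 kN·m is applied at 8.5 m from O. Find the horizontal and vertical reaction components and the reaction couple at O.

O_x = -63.60 kN, O_y = 102.6 kN, M_O = 991.3 kN·m

Resultant of the triangular load: ½ × 12.38 × 4.5 = 27.855 kN, acting at 3.7 m from O (one-third of the span from the peak).
ΣF_x = 0: O_x + 75·cos32° = 0 → O_x = -63.60 kN.
ΣF_y = 0: O_y − 75·sin32° − 35 − ½·12.38·4.5 = 0 → O_y = 102.6 kN.
ΣM about O: M_O − 75·sin32°·6 − 35·2.6 − (½·12.38·4.5)·3.7 − 558.8 = 0 → M_O = 991.3 kN·m.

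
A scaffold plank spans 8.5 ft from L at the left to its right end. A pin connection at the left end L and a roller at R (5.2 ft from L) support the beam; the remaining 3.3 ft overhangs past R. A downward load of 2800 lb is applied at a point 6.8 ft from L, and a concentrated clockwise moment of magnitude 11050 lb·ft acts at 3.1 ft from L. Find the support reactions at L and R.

ΣM about L: R_y·5.2 − 2800·6.8 − 11050 = 0 → R_y = 30090/5.2 = 5786.54 ≈ 5787 lb.
ΣF_y = 0: L_y + 5786.54 − 2800 = 0 → L_y = -2987 lb.
ΣF_x = 0: no horizontal applied forces, so L_x = 0.

L_x = 0, L_y = -2987 lb, R_y = 5787 lb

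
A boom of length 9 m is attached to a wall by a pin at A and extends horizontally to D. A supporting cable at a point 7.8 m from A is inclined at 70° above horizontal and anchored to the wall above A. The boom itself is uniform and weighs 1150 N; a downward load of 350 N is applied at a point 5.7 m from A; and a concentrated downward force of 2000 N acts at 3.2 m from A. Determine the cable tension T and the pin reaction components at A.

ΣM about A: T·sin70°·7.8 − 1150·4.5 − 350·5.7 − 2000·3.2 = 0 → T = 13570/(7.8·0.939693) = 1851.4 ≈ 1851 N.
ΣF_x = 0: A_x − T·cos70° = 0 → A_x = 1851.4 × 0.34202 = 633.2 N.
ΣF_y = 0: A_y + T·sin70° − 1150 − 350 − 2000 = 0 → A_y = 3500 − 1851.4 × 0.939693 = 1760 N.

T = 1851 N, A_x = 633.2 N, A_y = 1760 N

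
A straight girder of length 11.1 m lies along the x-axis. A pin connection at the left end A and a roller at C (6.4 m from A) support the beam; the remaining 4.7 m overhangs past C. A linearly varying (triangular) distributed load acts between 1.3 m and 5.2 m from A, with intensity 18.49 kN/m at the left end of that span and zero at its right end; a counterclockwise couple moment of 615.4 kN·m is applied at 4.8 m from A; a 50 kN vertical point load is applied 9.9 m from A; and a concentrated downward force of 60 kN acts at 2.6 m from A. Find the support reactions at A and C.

Resultant of the triangular load: ½ × 18.49 × 3.9 = 36.0555 kN, acting at 2.6 m from A (one-third of the span from the peak).
Taking moments about A: C_y·6.4 − (½·18.49·3.9)·2.6 + 615.4 − 50·9.9 − 60·2.6 = 0 → C_y = 129.3443/6.4 = 20.21 kN.
ΣF_y = 0: A_y + 20.21 − ½·18.49·3.9 − 50 − 60 = 0 → A_y = 125.8 kN.
ΣF_x = 0: no horizontal applied forces, so A_x = 0.

A_x = 0, A_y = 125.8 kN, C_y = 20.21 kN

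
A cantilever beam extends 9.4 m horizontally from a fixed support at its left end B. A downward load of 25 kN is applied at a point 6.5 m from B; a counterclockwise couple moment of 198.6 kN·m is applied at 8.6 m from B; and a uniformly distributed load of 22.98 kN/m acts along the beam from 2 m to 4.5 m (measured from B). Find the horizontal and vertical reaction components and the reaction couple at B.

B_x = 0, B_y = 82.45 kN, M_B = 150.6 kN·m

Resultant of the distributed load: 22.98 × 2.5 = 57.45 kN at 3.25 m from B.
ΣF_x = 0: B_x = 0.
ΣF_y = 0: B_y − 25 − 22.98·2.5 = 0 → B_y = 82.45 kN.
ΣM about B: M_B − 25·6.5 + 198.6 − (22.98·2.5)·3.25 = 0 → M_B = 150.6 kN·m.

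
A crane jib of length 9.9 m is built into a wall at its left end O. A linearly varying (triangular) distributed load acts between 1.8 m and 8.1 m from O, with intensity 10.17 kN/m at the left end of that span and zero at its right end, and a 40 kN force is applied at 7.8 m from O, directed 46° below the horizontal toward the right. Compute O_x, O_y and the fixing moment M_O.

Resultant of the triangular load: ½ × 10.17 × 6.3 = 32.0355 kN, acting at 3.9 m from O (one-third of the span from the peak).
ΣF_x = 0: O_x + 40·cos46° = 0 → O_x = -27.79 kN.
ΣF_y = 0: O_y − ½·10.17·6.3 − 40·sin46° = 0 → O_y = 60.81 kN.
ΣM about O: M_O − (½·10.17·6.3)·3.9 − 40·sin46°·7.8 = 0 → M_O = 349.4 kN·m.

O_x = -27.79 kN, O_y = 60.81 kN, M_O = 349.4 kN·m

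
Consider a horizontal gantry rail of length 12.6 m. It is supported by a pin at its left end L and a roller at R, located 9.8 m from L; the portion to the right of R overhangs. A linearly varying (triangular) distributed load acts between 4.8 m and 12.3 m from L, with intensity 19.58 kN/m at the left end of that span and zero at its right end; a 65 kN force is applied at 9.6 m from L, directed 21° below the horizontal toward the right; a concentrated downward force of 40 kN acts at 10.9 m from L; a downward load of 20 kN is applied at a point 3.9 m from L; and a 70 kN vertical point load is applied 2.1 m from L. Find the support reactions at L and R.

Resultant of the triangular load: ½ × 19.58 × 7.5 = 73.425 kN, acting at 7.3 m from L (one-third of the span from the peak).
ΣM about L: R_y·9.8 − (½·19.58·7.5)·7.3 − 65·sin21°·9.6 − 40·10.9 − 20·3.9 − 70·2.1 = 0 → R_y = 1420.62/9.8 = 144.961 ≈ 145.0 kN.
ΣF_y = 0: L_y + 144.961 − ½·19.58·7.5 − 65·sin21° − 40 − 20 − 70 = 0 → L_y = 81.76 kN.
ΣF_x = 0: L_x + 65·cos21° = 0 → L_x = -60.68 kN.

L_x = -60.68 kN, L_y = 81.76 kN, R_y = 145.0 kN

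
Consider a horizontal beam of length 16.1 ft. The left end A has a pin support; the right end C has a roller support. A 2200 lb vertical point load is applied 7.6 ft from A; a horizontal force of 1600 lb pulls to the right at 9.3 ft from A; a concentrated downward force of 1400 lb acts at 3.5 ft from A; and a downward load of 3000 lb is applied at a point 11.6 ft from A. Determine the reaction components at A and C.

A_x = -1600 lb, A_y = 3096 lb, C_y = 3504 lb

ΣM about A: C_y·16.1 − 2200·7.6 − 1400·3.5 − 3000·11.6 = 0 → C_y = 56420/16.1 = 3504.35 ≈ 3504 lb.
ΣF_y = 0: A_y + 3504.35 − 2200 − 1400 − 3000 = 0 → A_y = 3096 lb.
ΣF_x = 0: A_x + 1600 = 0 → A_x = -1600 lb.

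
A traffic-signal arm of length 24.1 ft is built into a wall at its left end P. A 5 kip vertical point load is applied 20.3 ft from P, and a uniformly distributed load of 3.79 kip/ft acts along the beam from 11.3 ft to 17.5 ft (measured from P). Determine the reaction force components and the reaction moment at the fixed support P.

P_x = 0, P_y = 28.50 kip, M_P = 439.9 kip·ft

Resultant of the distributed load: 3.79 × 6.2 = 23.498 kip at 14.4 ft from P.
ΣF_x = 0: P_x = 0.
ΣF_y = 0: P_y − 5 − 3.79·6.2 = 0 → P_y = 28.50 kip.
ΣM about P: M_P − 5·20.3 − (3.79·6.2)·14.4 = 0 → M_P = 439.9 kip·ft.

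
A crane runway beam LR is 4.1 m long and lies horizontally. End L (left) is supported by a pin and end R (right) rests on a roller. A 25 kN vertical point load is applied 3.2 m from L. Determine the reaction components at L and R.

L_x = 0, L_y = 5.488 kN, R_y = 19.51 kN

Taking moments about L: R_y·4.1 − 25·3.2 = 0 → R_y = 80/4.1 = 19.5122 ≈ 19.51 kN.
ΣF_y = 0: L_y + 19.5122 − 25 = 0 → L_y = 5.488 kN.
ΣF_x = 0: no horizontal applied forces, so L_x = 0.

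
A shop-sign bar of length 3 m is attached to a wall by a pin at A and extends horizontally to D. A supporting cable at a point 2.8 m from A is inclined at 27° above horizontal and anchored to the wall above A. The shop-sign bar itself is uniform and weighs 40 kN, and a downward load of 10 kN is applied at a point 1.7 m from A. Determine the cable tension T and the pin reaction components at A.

ΣM about A: T·sin27°·2.8 − 40·1.5 − 10·1.7 = 0 → T = 77/(2.8·0.45399) = 60.574 ≈ 60.57 kN.
ΣF_x = 0: A_x − T·cos27° = 0 → A_x = 60.574 × 0.891007 = 53.97 kN.
ΣF_y = 0: A_y + T·sin27° − 40 − 10 = 0 → A_y = 50 − 60.574 × 0.45399 = 22.50 kN.

T = 60.57 kN, A_x = 53.97 kN, A_y = 22.50 kN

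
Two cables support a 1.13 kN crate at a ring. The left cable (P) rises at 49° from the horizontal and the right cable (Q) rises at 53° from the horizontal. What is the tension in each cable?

ΣF_x = 0: −T_P·cos49° + T_Q·cos53° = 0 → T_Q = 1.09013·T_P.
ΣF_y = 0: T_P·sin49° + T_Q·sin53° = 1.13.
Substitute: T_P·(0.75471 + 1.09013·0.798636) = 1.13 → T_P = 0.695245 ≈ 0.6952 kN.
Then T_Q = 1.09013 × 0.695245 = 0.7579 kN.

T_P = 0.6952 kN, T_Q = 0.7579 kN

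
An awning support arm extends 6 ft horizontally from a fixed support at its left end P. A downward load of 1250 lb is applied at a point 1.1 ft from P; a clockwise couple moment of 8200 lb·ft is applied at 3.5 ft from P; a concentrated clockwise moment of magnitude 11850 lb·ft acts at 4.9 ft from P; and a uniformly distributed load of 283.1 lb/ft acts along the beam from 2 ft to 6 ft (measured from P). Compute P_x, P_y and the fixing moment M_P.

P_x = 0, P_y = 2382 lb, M_P = 25950 lb·ft

Resultant of the distributed load: 283.1 × 4 = 1132.4 lb at 4 ft from P.
ΣF_x = 0: P_x = 0.
ΣF_y = 0: P_y − 1250 − 283.1·4 = 0 → P_y = 2382 lb.
ΣM about P: M_P − 1250·1.1 − 8200 − 11850 − (283.1·4)·4 = 0 → M_P = 25950 lb·ft.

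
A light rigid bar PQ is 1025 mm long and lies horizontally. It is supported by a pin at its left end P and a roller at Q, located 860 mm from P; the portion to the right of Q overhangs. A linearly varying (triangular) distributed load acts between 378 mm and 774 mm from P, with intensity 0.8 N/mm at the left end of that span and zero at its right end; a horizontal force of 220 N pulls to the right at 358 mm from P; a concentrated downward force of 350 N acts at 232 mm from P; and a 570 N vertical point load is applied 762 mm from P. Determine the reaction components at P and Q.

P_x = -220.0 N, P_y = 385.0 N, Q_y = 693.4 N

Resultant of the triangular load: ½ × 0.8 × 396 = 158.4 N, acting at 510 mm from P (one-third of the span from the peak).
Moments about P: Q_y·860 − (½·0.8·396)·510 − 350·232 − 570·762 = 0 → Q_y = 596324/860 = 693.4 N.
ΣF_y = 0: P_y + 693.4 − ½·0.8·396 − 350 − 570 = 0 → P_y = 385.0 N.
ΣF_x = 0: P_x + 220 = 0 → P_x = -220.0 N.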